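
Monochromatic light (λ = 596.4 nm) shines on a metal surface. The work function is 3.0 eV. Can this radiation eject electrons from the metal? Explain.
No

For photoemission, the photon energy must exceed the work function.

Photon energy: E = hc/λ = 2.0789 eV
Work function: φ = 3.0 eV

Since E_photon (2.0789 eV) < φ (3.0 eV), photoemission will NOT occur.
The threshold wavelength is λ₀ = hc/φ = 413.3 nm.
Since 596.4 nm > 413.3 nm, the photons lack sufficient energy.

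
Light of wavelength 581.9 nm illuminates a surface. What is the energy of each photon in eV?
2.1307 eV

Using E = hf = hc/λ:

E = hc/λ = (6.626×10⁻³⁴ J·s)(3×10⁸ m/s) / (581.9×10⁻⁹ m)
E = 2.1307 eV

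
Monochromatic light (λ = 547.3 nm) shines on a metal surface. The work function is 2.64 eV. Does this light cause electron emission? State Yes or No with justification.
No

For photoemission, the photon energy must exceed the work function.

Photon energy: E = hc/λ = 2.2654 eV
Work function: φ = 2.64 eV

Since E_photon (2.2654 eV) < φ (2.64 eV), photoemission will NOT occur.
The threshold wavelength is λ₀ = hc/φ = 469.6 nm.
Since 547.3 nm > 469.6 nm, the photons lack sufficient energy.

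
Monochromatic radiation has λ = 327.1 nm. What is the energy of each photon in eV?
3.7904 eV

Using E = hf = hc/λ:

E = hc/λ = (6.626×10⁻³⁴ J·s)(3×10⁸ m/s) / (327.1×10⁻⁹ m)
E = 3.7904 eV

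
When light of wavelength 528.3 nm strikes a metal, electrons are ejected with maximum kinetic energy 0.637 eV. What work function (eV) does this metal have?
1.71 eV

From Einstein's photoelectric equation: KE_max = hf - φ = hc/λ - φ

Rearranging for φ:
φ = hc/λ - KE_max

Calculate photon energy:
E_photon = hc/λ = 2.3469 eV

Therefore:
φ = 2.3469 - 0.637 = 1.71 eV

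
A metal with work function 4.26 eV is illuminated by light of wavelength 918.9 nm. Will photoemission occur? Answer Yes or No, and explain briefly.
No

For photoemission, the photon energy must exceed the work function.

Photon energy: E = hc/λ = 1.3493 eV
Work function: φ = 4.26 eV

Since E_photon (1.3493 eV) < φ (4.26 eV), photoemission will NOT occur.
The threshold wavelength is λ₀ = hc/φ = 291.0 nm.
Since 918.9 nm > 291.0 nm, the photons lack sufficient energy.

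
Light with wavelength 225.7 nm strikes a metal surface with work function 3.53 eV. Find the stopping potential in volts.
1.9633 V

The stopping potential V_s satisfies: eV_s = KE_max

First, find KE_max using Einstein's equation:
E_photon = hc/λ = 5.4933 eV
KE_max = E_photon - φ = 5.4933 - 3.53 = 1.9633 eV

Since eV_s = KE_max:
V_s = KE_max/e = 1.9633 V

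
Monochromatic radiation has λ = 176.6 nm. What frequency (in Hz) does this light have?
1.6976e+15 Hz

Using the wave equation: c = fλ

Solving for frequency:
f = c/λ = (3×10⁸ m/s) / (176.6×10⁻⁹ m)
f = 1.6976e+15 Hz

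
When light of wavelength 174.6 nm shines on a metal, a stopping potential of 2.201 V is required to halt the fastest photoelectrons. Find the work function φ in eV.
4.90 eV

The stopping potential gives the maximum kinetic energy: KE_max = eV_s = 2.201 eV

From Einstein's photoelectric equation: KE_max = hc/λ - φ
Rearranging: φ = hc/λ - KE_max

Calculate photon energy:
E_photon = hc/λ = (6.626×10⁻³⁴ J·s)(3×10⁸ m/s) / (174.6×10⁻⁹ m) = 7.1010 eV

Therefore:
φ = 7.1010 - 2.201 = 4.90 eV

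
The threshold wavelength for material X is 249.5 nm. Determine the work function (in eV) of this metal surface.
4.97 eV

At the threshold wavelength, photon energy equals work function:
φ = hc/λ₀

Calculating:
φ = (6.626×10⁻³⁴ J·s)(3×10⁸ m/s) / (249.5×10⁻⁹ m)
φ = 4.97 eV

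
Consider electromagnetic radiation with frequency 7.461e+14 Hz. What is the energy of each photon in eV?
3.0856 eV

Using E = hf:

E = hf = (6.626×10⁻³⁴ J·s)(7.461e+14 Hz)
E = 3.0856 eV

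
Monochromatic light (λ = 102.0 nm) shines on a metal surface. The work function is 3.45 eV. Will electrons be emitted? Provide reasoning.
Yes

For photoemission, the photon energy must exceed the work function.

Photon energy: E = hc/λ = 12.1553 eV
Work function: φ = 3.45 eV

Since E_photon (12.1553 eV) > φ (3.45 eV), photoemission WILL occur.
The threshold wavelength is λ₀ = hc/φ = 359.4 nm.
Since 102.0 nm < 359.4 nm, the light has sufficient energy.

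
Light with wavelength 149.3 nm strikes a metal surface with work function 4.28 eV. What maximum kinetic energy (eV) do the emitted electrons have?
4.0244 eV

Using Einstein's photoelectric equation: KE_max = hf - φ = hc/λ - φ

First, calculate the photon energy:
E_photon = hc/λ = (6.626×10⁻³⁴ J·s)(3×10⁸ m/s) / (149.3×10⁻⁹ m)
E_photon = 8.3044 eV

Then, the maximum kinetic energy:
KE_max = E_photon - φ = 8.3044 eV - 4.28 eV = 4.0244 eV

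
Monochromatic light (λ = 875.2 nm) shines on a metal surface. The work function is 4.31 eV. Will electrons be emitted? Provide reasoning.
No

For photoemission, the photon energy must exceed the work function.

Photon energy: E = hc/λ = 1.4166 eV
Work function: φ = 4.31 eV

Since E_photon (1.4166 eV) < φ (4.31 eV), photoemission will NOT occur.
The threshold wavelength is λ₀ = hc/φ = 287.7 nm.
Since 875.2 nm > 287.7 nm, the photons lack sufficient energy.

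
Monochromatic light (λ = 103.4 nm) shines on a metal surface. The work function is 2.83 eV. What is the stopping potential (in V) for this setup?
9.1607 V

The stopping potential V_s satisfies: eV_s = KE_max

First, find KE_max using Einstein's equation:
E_photon = hc/λ = 11.9907 eV
KE_max = E_photon - φ = 11.9907 - 2.83 = 9.1607 eV

Since eV_s = KE_max:
V_s = KE_max/e = 9.1607 V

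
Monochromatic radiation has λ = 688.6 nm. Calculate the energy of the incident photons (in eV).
1.8005 eV

Using E = hf = hc/λ:

E = hc/λ = (6.626×10⁻³⁴ J·s)(3×10⁸ m/s) / (688.6×10⁻⁹ m)
E = 1.8005 eV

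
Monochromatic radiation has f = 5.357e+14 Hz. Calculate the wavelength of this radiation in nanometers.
559.63 nm

Using the wave equation: c = fλ

Solving for wavelength:
λ = c/f = (3×10⁸ m/s) / (5.357e+14 Hz)
λ = 559.63 nm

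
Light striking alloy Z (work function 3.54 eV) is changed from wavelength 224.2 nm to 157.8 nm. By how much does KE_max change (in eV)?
2.3270 eV

Using Einstein's equation: KE_max = hc/λ - φ

For λ₁ = 224.2 nm:
KE₁ = hc/λ₁ - φ = 5.5301 - 3.54 = 1.9901 eV

For λ₂ = 157.8 nm:
KE₂ = hc/λ₂ - φ = 7.8570 - 3.54 = 4.3170 eV

Change in KE:
ΔKE = KE₂ - KE₁ = 4.3170 - 1.9901 = 2.3270 eV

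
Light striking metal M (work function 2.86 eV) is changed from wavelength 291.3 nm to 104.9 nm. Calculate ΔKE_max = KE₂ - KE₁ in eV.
7.5630 eV

Using Einstein's equation: KE_max = hc/λ - φ

For λ₁ = 291.3 nm:
KE₁ = hc/λ₁ - φ = 4.2562 - 2.86 = 1.3962 eV

For λ₂ = 104.9 nm:
KE₂ = hc/λ₂ - φ = 11.8193 - 2.86 = 8.9593 eV

Change in KE:
ΔKE = KE₂ - KE₁ = 8.9593 - 1.3962 = 7.5630 eV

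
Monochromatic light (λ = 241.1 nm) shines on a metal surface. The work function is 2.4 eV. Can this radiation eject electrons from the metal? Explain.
Yes

For photoemission, the photon energy must exceed the work function.

Photon energy: E = hc/λ = 5.1424 eV
Work function: φ = 2.4 eV

Since E_photon (5.1424 eV) > φ (2.4 eV), photoemission WILL occur.
The threshold wavelength is λ₀ = hc/φ = 516.6 nm.
Since 241.1 nm < 516.6 nm, the light has sufficient energy.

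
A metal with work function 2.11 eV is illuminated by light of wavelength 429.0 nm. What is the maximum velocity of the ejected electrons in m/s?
5.2383e+05 m/s

First, find the maximum kinetic energy:
E_photon = hc/λ = 2.8901 eV
KE_max = E_photon - φ = 2.8901 - 2.11 = 0.7801 eV

Convert to Joules: KE_max = 0.7801 × 1.602×10⁻¹⁹ J = 1.2498e-19 J

Then use KE = ½mv² to find velocity:
v = √(2·KE/m) = √(2 × 1.2498e-19 J / 9.109e-31 kg)
v = 5.2383e+05 m/s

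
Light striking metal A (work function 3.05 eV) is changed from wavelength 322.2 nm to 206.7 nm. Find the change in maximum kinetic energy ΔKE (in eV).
2.1502 eV

Using Einstein's equation: KE_max = hc/λ - φ

For λ₁ = 322.2 nm:
KE₁ = hc/λ₁ - φ = 3.8481 - 3.05 = 0.7981 eV

For λ₂ = 206.7 nm:
KE₂ = hc/λ₂ - φ = 5.9983 - 3.05 = 2.9483 eV

Change in KE:
ΔKE = KE₂ - KE₁ = 2.9483 - 0.7981 = 2.1502 eV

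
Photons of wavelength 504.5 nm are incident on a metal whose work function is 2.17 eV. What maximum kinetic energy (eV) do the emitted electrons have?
0.2876 eV

Using Einstein's photoelectric equation: KE_max = hf - φ = hc/λ - φ

First, calculate the photon energy:
E_photon = hc/λ = (6.626×10⁻³⁴ J·s)(3×10⁸ m/s) / (504.5×10⁻⁹ m)
E_photon = 2.4576 eV

Then, the maximum kinetic energy:
KE_max = E_photon - φ = 2.4576 eV - 2.17 eV = 0.2876 eV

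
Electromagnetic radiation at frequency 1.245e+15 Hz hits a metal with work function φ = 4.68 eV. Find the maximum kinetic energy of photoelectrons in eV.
0.4689 eV

Using Einstein's photoelectric equation: KE_max = hf - φ

First, calculate the photon energy:
E_photon = hf = (6.626×10⁻³⁴ J·s)(1.245e+15 Hz)
E_photon = 5.1489 eV

Then, the maximum kinetic energy:
KE_max = E_photon - φ = 5.1489 eV - 4.68 eV = 0.4689 eV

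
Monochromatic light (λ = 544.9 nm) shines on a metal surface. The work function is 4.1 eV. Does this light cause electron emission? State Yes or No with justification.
No

For photoemission, the photon energy must exceed the work function.

Photon energy: E = hc/λ = 2.2754 eV
Work function: φ = 4.1 eV

Since E_photon (2.2754 eV) < φ (4.1 eV), photoemission will NOT occur.
The threshold wavelength is λ₀ = hc/φ = 302.4 nm.
Since 544.9 nm > 302.4 nm, the photons lack sufficient energy.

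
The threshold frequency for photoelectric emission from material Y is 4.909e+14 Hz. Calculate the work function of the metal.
2.03 eV

At the threshold frequency, photon energy equals work function:
φ = hf₀

Calculating:
φ = (6.626×10⁻³⁴ J·s)(4.909e+14 Hz)
φ = 2.03 eV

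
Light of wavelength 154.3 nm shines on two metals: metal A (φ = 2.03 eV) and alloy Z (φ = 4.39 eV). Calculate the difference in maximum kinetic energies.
2.3600 eV

Using KE_max = hc/λ - φ for each metal:

Photon energy: E = hc/λ = 8.0353 eV

For metal A (φ₁ = 2.03 eV):
KE₁ = E - φ₁ = 8.0353 - 2.03 = 6.0053 eV

For alloy Z (φ₂ = 4.39 eV):
KE₂ = E - φ₂ = 8.0353 - 4.39 = 3.6453 eV

Difference:
ΔKE = KE₁ - KE₂ = 6.0053 - 3.6453 = 2.3600 eV

Note: The difference equals the difference in work functions: 4.39 - 2.03 = 2.36 eV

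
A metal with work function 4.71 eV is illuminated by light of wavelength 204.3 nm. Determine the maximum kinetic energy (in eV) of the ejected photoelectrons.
1.3587 eV

Using Einstein's photoelectric equation: KE_max = hf - φ = hc/λ - φ

First, calculate the photon energy:
E_photon = hc/λ = (6.626×10⁻³⁴ J·s)(3×10⁸ m/s) / (204.3×10⁻⁹ m)
E_photon = 6.0687 eV

Then, the maximum kinetic energy:
KE_max = E_photon - φ = 6.0687 eV - 4.71 eV = 1.3587 eV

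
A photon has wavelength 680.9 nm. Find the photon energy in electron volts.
1.8209 eV

Using E = hf = hc/λ:

E = hc/λ = (6.626×10⁻³⁴ J·s)(3×10⁸ m/s) / (680.9×10⁻⁹ m)
E = 1.8209 eV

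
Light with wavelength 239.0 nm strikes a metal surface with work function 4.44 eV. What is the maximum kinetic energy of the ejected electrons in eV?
0.7476 eV

Using Einstein's photoelectric equation: KE_max = hf - φ = hc/λ - φ

First, calculate the photon energy:
E_photon = hc/λ = (6.626×10⁻³⁴ J·s)(3×10⁸ m/s) / (239.0×10⁻⁹ m)
E_photon = 5.1876 eV

Then, the maximum kinetic energy:
KE_max = E_photon - φ = 5.1876 eV - 4.44 eV = 0.7476 eV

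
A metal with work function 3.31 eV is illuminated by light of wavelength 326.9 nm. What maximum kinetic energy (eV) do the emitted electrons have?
0.4827 eV

Using Einstein's photoelectric equation: KE_max = hf - φ = hc/λ - φ

First, calculate the photon energy:
E_photon = hc/λ = (6.626×10⁻³⁴ J·s)(3×10⁸ m/s) / (326.9×10⁻⁹ m)
E_photon = 3.7927 eV

Then, the maximum kinetic energy:
KE_max = E_photon - φ = 3.7927 eV - 3.31 eV = 0.4827 eV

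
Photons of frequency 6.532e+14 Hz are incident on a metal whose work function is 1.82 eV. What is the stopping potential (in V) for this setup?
0.8814 V

The stopping potential V_s satisfies: eV_s = KE_max

First, find KE_max using Einstein's equation:
E_photon = hf = (6.626×10⁻³⁴ J·s)(6.532e+14 Hz) = 2.7014 eV
KE_max = E_photon - φ = 2.7014 - 1.82 = 0.8814 eV

Since eV_s = KE_max:
V_s = KE_max/e = 0.8814 V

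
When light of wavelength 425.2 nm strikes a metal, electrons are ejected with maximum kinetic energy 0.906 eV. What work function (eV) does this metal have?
2.01 eV

From Einstein's photoelectric equation: KE_max = hf - φ = hc/λ - φ

Rearranging for φ:
φ = hc/λ - KE_max

Calculate photon energy:
E_photon = hc/λ = 2.9159 eV

Therefore:
φ = 2.9159 - 0.906 = 2.01 eV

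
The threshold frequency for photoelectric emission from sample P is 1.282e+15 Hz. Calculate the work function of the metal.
5.30 eV

At the threshold frequency, photon energy equals work function:
φ = hf₀

Calculating:
φ = (6.626×10⁻³⁴ J·s)(1.282e+15 Hz)
φ = 5.30 eV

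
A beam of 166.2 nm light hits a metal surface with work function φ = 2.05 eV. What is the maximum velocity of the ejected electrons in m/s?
1.3795e+06 m/s

First, find the maximum kinetic energy:
E_photon = hc/λ = 7.4599 eV
KE_max = E_photon - φ = 7.4599 - 2.05 = 5.4099 eV

Convert to Joules: KE_max = 5.4099 × 1.602×10⁻¹⁹ J = 8.6677e-19 J

Then use KE = ½mv² to find velocity:
v = √(2·KE/m) = √(2 × 8.6677e-19 J / 9.109e-31 kg)
v = 1.3795e+06 m/s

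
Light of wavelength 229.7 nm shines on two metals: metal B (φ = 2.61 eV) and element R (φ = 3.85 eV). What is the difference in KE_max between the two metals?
1.2400 eV

Using KE_max = hc/λ - φ for each metal:

Photon energy: E = hc/λ = 5.3977 eV

For metal B (φ₁ = 2.61 eV):
KE₁ = E - φ₁ = 5.3977 - 2.61 = 2.7877 eV

For element R (φ₂ = 3.85 eV):
KE₂ = E - φ₂ = 5.3977 - 3.85 = 1.5477 eV

Difference:
ΔKE = KE₁ - KE₂ = 2.7877 - 1.5477 = 1.2400 eV

Note: The difference equals the difference in work functions: 3.85 - 2.61 = 1.24 eV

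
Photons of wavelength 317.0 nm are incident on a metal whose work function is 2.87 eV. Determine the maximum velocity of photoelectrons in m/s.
6.0518e+05 m/s

First, find the maximum kinetic energy:
E_photon = hc/λ = 3.9112 eV
KE_max = E_photon - φ = 3.9112 - 2.87 = 1.0412 eV

Convert to Joules: KE_max = 1.0412 × 1.602×10⁻¹⁹ J = 1.6681e-19 J

Then use KE = ½mv² to find velocity:
v = √(2·KE/m) = √(2 × 1.6681e-19 J / 9.109e-31 kg)
v = 6.0518e+05 m/s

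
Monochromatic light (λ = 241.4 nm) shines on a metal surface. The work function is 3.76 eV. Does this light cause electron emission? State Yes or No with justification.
Yes

For photoemission, the photon energy must exceed the work function.

Photon energy: E = hc/λ = 5.1360 eV
Work function: φ = 3.76 eV

Since E_photon (5.1360 eV) > φ (3.76 eV), photoemission WILL occur.
The threshold wavelength is λ₀ = hc/φ = 329.7 nm.
Since 241.4 nm < 329.7 nm, the light has sufficient energy.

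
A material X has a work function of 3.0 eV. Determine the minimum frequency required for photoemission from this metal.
7.2540e+14 Hz

The threshold frequency is when the photon energy equals the work function:
hf₀ = φ

Solving for f₀:
f₀ = φ/h = (3.0 eV × 1.602×10⁻¹⁹ J/eV) / (6.626×10⁻³⁴ J·s)
f₀ = 7.2540e+14 Hz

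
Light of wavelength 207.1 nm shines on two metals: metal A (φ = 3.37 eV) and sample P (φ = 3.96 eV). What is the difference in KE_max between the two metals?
0.5900 eV

Using KE_max = hc/λ - φ for each metal:

Photon energy: E = hc/λ = 5.9867 eV

For metal A (φ₁ = 3.37 eV):
KE₁ = E - φ₁ = 5.9867 - 3.37 = 2.6167 eV

For sample P (φ₂ = 3.96 eV):
KE₂ = E - φ₂ = 5.9867 - 3.96 = 2.0267 eV

Difference:
ΔKE = KE₁ - KE₂ = 2.6167 - 2.0267 = 0.5900 eV

Note: The difference equals the difference in work functions: 3.96 - 3.37 = 0.59 eV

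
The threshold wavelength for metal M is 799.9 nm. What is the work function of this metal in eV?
1.55 eV

At the threshold wavelength, photon energy equals work function:
φ = hc/λ₀

Calculating:
φ = (6.626×10⁻³⁴ J·s)(3×10⁸ m/s) / (799.9×10⁻⁹ m)
φ = 1.55 eV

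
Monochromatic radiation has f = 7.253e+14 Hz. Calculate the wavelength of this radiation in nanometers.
413.34 nm

Using the wave equation: c = fλ

Solving for wavelength:
λ = c/f = (3×10⁸ m/s) / (7.253e+14 Hz)
λ = 413.34 nm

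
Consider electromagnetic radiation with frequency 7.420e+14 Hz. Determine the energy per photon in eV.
3.0687 eV

Using E = hf:

E = hf = (6.626×10⁻³⁴ J·s)(7.420e+14 Hz)
E = 3.0687 eV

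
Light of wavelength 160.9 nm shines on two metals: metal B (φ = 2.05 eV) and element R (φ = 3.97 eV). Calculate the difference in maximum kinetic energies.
1.9200 eV

Using KE_max = hc/λ - φ for each metal:

Photon energy: E = hc/λ = 7.7057 eV

For metal B (φ₁ = 2.05 eV):
KE₁ = E - φ₁ = 7.7057 - 2.05 = 5.6557 eV

For element R (φ₂ = 3.97 eV):
KE₂ = E - φ₂ = 7.7057 - 3.97 = 3.7357 eV

Difference:
ΔKE = KE₁ - KE₂ = 5.6557 - 3.7357 = 1.9200 eV

Note: The difference equals the difference in work functions: 3.97 - 2.05 = 1.92 eV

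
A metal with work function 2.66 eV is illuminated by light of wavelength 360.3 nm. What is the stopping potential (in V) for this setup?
0.7811 V

The stopping potential V_s satisfies: eV_s = KE_max

First, find KE_max using Einstein's equation:
E_photon = hc/λ = 3.4411 eV
KE_max = E_photon - φ = 3.4411 - 2.66 = 0.7811 eV

Since eV_s = KE_max:
V_s = KE_max/e = 0.7811 V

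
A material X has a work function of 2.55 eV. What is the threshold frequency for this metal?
6.1659e+14 Hz

The threshold frequency is when the photon energy equals the work function:
hf₀ = φ

Solving for f₀:
f₀ = φ/h = (2.55 eV × 1.602×10⁻¹⁹ J/eV) / (6.626×10⁻³⁴ J·s)
f₀ = 6.1659e+14 Hz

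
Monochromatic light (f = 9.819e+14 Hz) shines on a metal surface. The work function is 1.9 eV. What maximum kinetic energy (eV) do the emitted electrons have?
2.1608 eV

Using Einstein's photoelectric equation: KE_max = hf - φ

First, calculate the photon energy:
E_photon = hf = (6.626×10⁻³⁴ J·s)(9.819e+14 Hz)
E_photon = 4.0608 eV

Then, the maximum kinetic energy:
KE_max = E_photon - φ = 4.0608 eV - 1.9 eV = 2.1608 eV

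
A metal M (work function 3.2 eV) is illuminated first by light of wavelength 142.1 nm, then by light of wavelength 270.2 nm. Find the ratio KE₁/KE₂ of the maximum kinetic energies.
3.9789

Using Einstein's equation: KE_max = hc/λ - φ

For λ₁ = 142.1 nm:
E₁ = hc/λ₁ = 8.7251 eV
KE₁ = E₁ - φ = 8.7251 - 3.2 = 5.5251 eV

For λ₂ = 270.2 nm:
E₂ = hc/λ₂ = 4.5886 eV
KE₂ = E₂ - φ = 4.5886 - 3.2 = 1.3886 eV

Ratio: KE₁/KE₂ = 5.5251/1.3886 = 3.9789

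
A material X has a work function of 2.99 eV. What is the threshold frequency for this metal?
7.2298e+14 Hz

The threshold frequency is when the photon energy equals the work function:
hf₀ = φ

Solving for f₀:
f₀ = φ/h = (2.99 eV × 1.602×10⁻¹⁹ J/eV) / (6.626×10⁻³⁴ J·s)
f₀ = 7.2298e+14 Hz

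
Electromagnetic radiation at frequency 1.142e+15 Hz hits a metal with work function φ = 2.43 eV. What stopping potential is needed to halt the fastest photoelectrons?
2.2929 V

The stopping potential V_s satisfies: eV_s = KE_max

First, find KE_max using Einstein's equation:
E_photon = hf = (6.626×10⁻³⁴ J·s)(1.142e+15 Hz) = 4.7229 eV
KE_max = E_photon - φ = 4.7229 - 2.43 = 2.2929 eV

Since eV_s = KE_max:
V_s = KE_max/e = 2.2929 V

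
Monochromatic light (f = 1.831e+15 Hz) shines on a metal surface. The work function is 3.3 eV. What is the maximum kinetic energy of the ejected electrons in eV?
4.2724 eV

Using Einstein's photoelectric equation: KE_max = hf - φ

First, calculate the photon energy:
E_photon = hf = (6.626×10⁻³⁴ J·s)(1.831e+15 Hz)
E_photon = 7.5724 eV

Then, the maximum kinetic energy:
KE_max = E_photon - φ = 7.5724 eV - 3.3 eV = 4.2724 eV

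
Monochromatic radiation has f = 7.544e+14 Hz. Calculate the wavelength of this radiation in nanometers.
397.39 nm

Using the wave equation: c = fλ

Solving for wavelength:
λ = c/f = (3×10⁸ m/s) / (7.544e+14 Hz)
λ = 397.39 nm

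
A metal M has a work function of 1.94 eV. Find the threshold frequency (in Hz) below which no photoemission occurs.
4.6909e+14 Hz

The threshold frequency is when the photon energy equals the work function:
hf₀ = φ

Solving for f₀:
f₀ = φ/h = (1.94 eV × 1.602×10⁻¹⁹ J/eV) / (6.626×10⁻³⁴ J·s)
f₀ = 4.6909e+14 Hz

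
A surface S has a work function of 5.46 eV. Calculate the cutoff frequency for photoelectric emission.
1.3202e+15 Hz

The threshold frequency is when the photon energy equals the work function:
hf₀ = φ

Solving for f₀:
f₀ = φ/h = (5.46 eV × 1.602×10⁻¹⁹ J/eV) / (6.626×10⁻³⁴ J·s)
f₀ = 1.3202e+15 Hz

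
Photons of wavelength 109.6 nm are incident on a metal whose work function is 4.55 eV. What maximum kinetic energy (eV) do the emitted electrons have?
6.7624 eV

Using Einstein's photoelectric equation: KE_max = hf - φ = hc/λ - φ

First, calculate the photon energy:
E_photon = hc/λ = (6.626×10⁻³⁴ J·s)(3×10⁸ m/s) / (109.6×10⁻⁹ m)
E_photon = 11.3124 eV

Then, the maximum kinetic energy:
KE_max = E_photon - φ = 11.3124 eV - 4.55 eV = 6.7624 eV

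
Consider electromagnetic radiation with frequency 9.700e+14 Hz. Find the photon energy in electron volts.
4.0116 eV

Using E = hf:

E = hf = (6.626×10⁻³⁴ J·s)(9.700e+14 Hz)
E = 4.0116 eV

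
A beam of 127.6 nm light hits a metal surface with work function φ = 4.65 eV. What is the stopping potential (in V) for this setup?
5.0666 V

The stopping potential V_s satisfies: eV_s = KE_max

First, find KE_max using Einstein's equation:
E_photon = hc/λ = 9.7166 eV
KE_max = E_photon - φ = 9.7166 - 4.65 = 5.0666 eV

Since eV_s = KE_max:
V_s = KE_max/e = 5.0666 V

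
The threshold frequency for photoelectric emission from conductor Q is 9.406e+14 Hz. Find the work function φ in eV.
3.89 eV

At the threshold frequency, photon energy equals work function:
φ = hf₀

Calculating:
φ = (6.626×10⁻³⁴ J·s)(9.406e+14 Hz)
φ = 3.89 eV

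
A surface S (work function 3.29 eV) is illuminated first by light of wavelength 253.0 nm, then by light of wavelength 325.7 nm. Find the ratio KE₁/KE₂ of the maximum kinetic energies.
3.1170

Using Einstein's equation: KE_max = hc/λ - φ

For λ₁ = 253.0 nm:
E₁ = hc/λ₁ = 4.9006 eV
KE₁ = E₁ - φ = 4.9006 - 3.29 = 1.6106 eV

For λ₂ = 325.7 nm:
E₂ = hc/λ₂ = 3.8067 eV
KE₂ = E₂ - φ = 3.8067 - 3.29 = 0.5167 eV

Ratio: KE₁/KE₂ = 1.6106/0.5167 = 3.1170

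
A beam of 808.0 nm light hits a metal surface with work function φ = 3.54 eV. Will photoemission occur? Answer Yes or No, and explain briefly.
No

For photoemission, the photon energy must exceed the work function.

Photon energy: E = hc/λ = 1.5345 eV
Work function: φ = 3.54 eV

Since E_photon (1.5345 eV) < φ (3.54 eV), photoemission will NOT occur.
The threshold wavelength is λ₀ = hc/φ = 350.2 nm.
Since 808.0 nm > 350.2 nm, the photons lack sufficient energy.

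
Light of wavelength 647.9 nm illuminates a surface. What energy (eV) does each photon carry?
1.9136 eV

Using E = hf = hc/λ:

E = hc/λ = (6.626×10⁻³⁴ J·s)(3×10⁸ m/s) / (647.9×10⁻⁹ m)
E = 1.9136 eV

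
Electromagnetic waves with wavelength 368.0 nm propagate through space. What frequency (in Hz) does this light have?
8.1465e+14 Hz

Using the wave equation: c = fλ

Solving for frequency:
f = c/λ = (3×10⁸ m/s) / (368.0×10⁻⁹ m)
f = 8.1465e+14 Hz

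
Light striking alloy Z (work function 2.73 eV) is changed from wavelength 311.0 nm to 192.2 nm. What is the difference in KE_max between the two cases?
2.4642 eV

Using Einstein's equation: KE_max = hc/λ - φ

For λ₁ = 311.0 nm:
KE₁ = hc/λ₁ - φ = 3.9866 - 2.73 = 1.2566 eV

For λ₂ = 192.2 nm:
KE₂ = hc/λ₂ - φ = 6.4508 - 2.73 = 3.7208 eV

Change in KE:
ΔKE = KE₂ - KE₁ = 3.7208 - 1.2566 = 2.4642 eV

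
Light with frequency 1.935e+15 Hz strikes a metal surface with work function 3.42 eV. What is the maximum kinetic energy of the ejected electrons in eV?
4.5825 eV

Using Einstein's photoelectric equation: KE_max = hf - φ

First, calculate the photon energy:
E_photon = hf = (6.626×10⁻³⁴ J·s)(1.935e+15 Hz)
E_photon = 8.0025 eV

Then, the maximum kinetic energy:
KE_max = E_photon - φ = 8.0025 eV - 3.42 eV = 4.5825 eV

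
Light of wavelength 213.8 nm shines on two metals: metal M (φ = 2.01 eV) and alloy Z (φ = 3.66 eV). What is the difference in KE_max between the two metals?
1.6500 eV

Using KE_max = hc/λ - φ for each metal:

Photon energy: E = hc/λ = 5.7991 eV

For metal M (φ₁ = 2.01 eV):
KE₁ = E - φ₁ = 5.7991 - 2.01 = 3.7891 eV

For alloy Z (φ₂ = 3.66 eV):
KE₂ = E - φ₂ = 5.7991 - 3.66 = 2.1391 eV

Difference:
ΔKE = KE₁ - KE₂ = 3.7891 - 2.1391 = 1.6500 eV

Note: The difference equals the difference in work functions: 3.66 - 2.01 = 1.65 eV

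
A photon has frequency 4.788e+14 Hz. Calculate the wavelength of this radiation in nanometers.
626.13 nm

Using the wave equation: c = fλ

Solving for wavelength:
λ = c/f = (3×10⁸ m/s) / (4.788e+14 Hz)
λ = 626.13 nm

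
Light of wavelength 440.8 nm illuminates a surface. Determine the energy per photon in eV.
2.8127 eV

Using E = hf = hc/λ:

E = hc/λ = (6.626×10⁻³⁴ J·s)(3×10⁸ m/s) / (440.8×10⁻⁹ m)
E = 2.8127 eV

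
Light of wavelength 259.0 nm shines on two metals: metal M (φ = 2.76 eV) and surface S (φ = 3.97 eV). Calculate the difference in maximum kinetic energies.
1.2100 eV

Using KE_max = hc/λ - φ for each metal:

Photon energy: E = hc/λ = 4.7870 eV

For metal M (φ₁ = 2.76 eV):
KE₁ = E - φ₁ = 4.7870 - 2.76 = 2.0270 eV

For surface S (φ₂ = 3.97 eV):
KE₂ = E - φ₂ = 4.7870 - 3.97 = 0.8170 eV

Difference:
ΔKE = KE₁ - KE₂ = 2.0270 - 0.8170 = 1.2100 eV

Note: The difference equals the difference in work functions: 3.97 - 2.76 = 1.21 eV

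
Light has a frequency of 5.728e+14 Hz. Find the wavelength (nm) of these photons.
523.38 nm

Using the wave equation: c = fλ

Solving for wavelength:
λ = c/f = (3×10⁸ m/s) / (5.728e+14 Hz)
λ = 523.38 nm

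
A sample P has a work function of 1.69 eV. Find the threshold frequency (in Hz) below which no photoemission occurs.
4.0864e+14 Hz

The threshold frequency is when the photon energy equals the work function:
hf₀ = φ

Solving for f₀:
f₀ = φ/h = (1.69 eV × 1.602×10⁻¹⁹ J/eV) / (6.626×10⁻³⁴ J·s)
f₀ = 4.0864e+14 Hz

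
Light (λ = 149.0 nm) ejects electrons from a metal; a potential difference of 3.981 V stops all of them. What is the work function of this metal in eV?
4.34 eV

The stopping potential gives the maximum kinetic energy: KE_max = eV_s = 3.981 eV

From Einstein's photoelectric equation: KE_max = hc/λ - φ
Rearranging: φ = hc/λ - KE_max

Calculate photon energy:
E_photon = hc/λ = (6.626×10⁻³⁴ J·s)(3×10⁸ m/s) / (149.0×10⁻⁹ m) = 8.3211 eV

Therefore:
φ = 8.3211 - 3.981 = 4.34 eV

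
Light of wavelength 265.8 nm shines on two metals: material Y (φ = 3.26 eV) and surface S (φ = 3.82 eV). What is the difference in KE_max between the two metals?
0.5600 eV

Using KE_max = hc/λ - φ for each metal:

Photon energy: E = hc/λ = 4.6646 eV

For material Y (φ₁ = 3.26 eV):
KE₁ = E - φ₁ = 4.6646 - 3.26 = 1.4046 eV

For surface S (φ₂ = 3.82 eV):
KE₂ = E - φ₂ = 4.6646 - 3.82 = 0.8446 eV

Difference:
ΔKE = KE₁ - KE₂ = 1.4046 - 0.8446 = 0.5600 eV

Note: The difference equals the difference in work functions: 3.82 - 3.26 = 0.56 eV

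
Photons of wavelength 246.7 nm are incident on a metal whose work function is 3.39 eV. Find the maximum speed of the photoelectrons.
7.5854e+05 m/s

First, find the maximum kinetic energy:
E_photon = hc/λ = 5.0257 eV
KE_max = E_photon - φ = 5.0257 - 3.39 = 1.6357 eV

Convert to Joules: KE_max = 1.6357 × 1.602×10⁻¹⁹ J = 2.6207e-19 J

Then use KE = ½mv² to find velocity:
v = √(2·KE/m) = √(2 × 2.6207e-19 J / 9.109e-31 kg)
v = 7.5854e+05 m/s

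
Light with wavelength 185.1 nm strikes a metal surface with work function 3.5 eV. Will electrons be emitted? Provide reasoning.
Yes

For photoemission, the photon energy must exceed the work function.

Photon energy: E = hc/λ = 6.6982 eV
Work function: φ = 3.5 eV

Since E_photon (6.6982 eV) > φ (3.5 eV), photoemission WILL occur.
The threshold wavelength is λ₀ = hc/φ = 354.2 nm.
Since 185.1 nm < 354.2 nm, the light has sufficient energy.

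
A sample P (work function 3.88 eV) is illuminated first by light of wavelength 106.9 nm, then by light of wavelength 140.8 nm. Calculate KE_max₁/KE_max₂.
1.5669

Using Einstein's equation: KE_max = hc/λ - φ

For λ₁ = 106.9 nm:
E₁ = hc/λ₁ = 11.5981 eV
KE₁ = E₁ - φ = 11.5981 - 3.88 = 7.7181 eV

For λ₂ = 140.8 nm:
E₂ = hc/λ₂ = 8.8057 eV
KE₂ = E₂ - φ = 8.8057 - 3.88 = 4.9257 eV

Ratio: KE₁/KE₂ = 7.7181/4.9257 = 1.5669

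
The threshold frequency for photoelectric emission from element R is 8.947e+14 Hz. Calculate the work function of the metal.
3.70 eV

At the threshold frequency, photon energy equals work function:
φ = hf₀

Calculating:
φ = (6.626×10⁻³⁴ J·s)(8.947e+14 Hz)
φ = 3.70 eV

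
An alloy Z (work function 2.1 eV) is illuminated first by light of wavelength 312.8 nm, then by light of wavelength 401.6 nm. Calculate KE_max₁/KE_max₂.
1.8877

Using Einstein's equation: KE_max = hc/λ - φ

For λ₁ = 312.8 nm:
E₁ = hc/λ₁ = 3.9637 eV
KE₁ = E₁ - φ = 3.9637 - 2.1 = 1.8637 eV

For λ₂ = 401.6 nm:
E₂ = hc/λ₂ = 3.0873 eV
KE₂ = E₂ - φ = 3.0873 - 2.1 = 0.9873 eV

Ratio: KE₁/KE₂ = 1.8637/0.9873 = 1.8877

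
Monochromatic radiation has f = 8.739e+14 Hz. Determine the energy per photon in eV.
3.6142 eV

Using E = hf:

E = hf = (6.626×10⁻³⁴ J·s)(8.739e+14 Hz)
E = 3.6142 eV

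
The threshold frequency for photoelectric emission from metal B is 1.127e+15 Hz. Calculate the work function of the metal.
4.66 eV

At the threshold frequency, photon energy equals work function:
φ = hf₀

Calculating:
φ = (6.626×10⁻³⁴ J·s)(1.127e+15 Hz)
φ = 4.66 eV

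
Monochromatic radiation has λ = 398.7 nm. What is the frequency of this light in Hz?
7.5192e+14 Hz

Using the wave equation: c = fλ

Solving for frequency:
f = c/λ = (3×10⁸ m/s) / (398.7×10⁻⁹ m)
f = 7.5192e+14 Hz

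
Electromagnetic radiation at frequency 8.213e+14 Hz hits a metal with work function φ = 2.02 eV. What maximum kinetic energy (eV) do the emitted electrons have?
1.3766 eV

Using Einstein's photoelectric equation: KE_max = hf - φ

First, calculate the photon energy:
E_photon = hf = (6.626×10⁻³⁴ J·s)(8.213e+14 Hz)
E_photon = 3.3966 eV

Then, the maximum kinetic energy:
KE_max = E_photon - φ = 3.3966 eV - 2.02 eV = 1.3766 eV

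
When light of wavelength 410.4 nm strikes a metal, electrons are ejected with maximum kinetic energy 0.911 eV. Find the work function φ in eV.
2.11 eV

From Einstein's photoelectric equation: KE_max = hf - φ = hc/λ - φ

Rearranging for φ:
φ = hc/λ - KE_max

Calculate photon energy:
E_photon = hc/λ = 3.0211 eV

Therefore:
φ = 3.0211 - 0.911 = 2.11 eV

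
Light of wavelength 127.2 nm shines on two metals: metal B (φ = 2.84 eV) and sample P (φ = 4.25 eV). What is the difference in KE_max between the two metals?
1.4100 eV

Using KE_max = hc/λ - φ for each metal:

Photon energy: E = hc/λ = 9.7472 eV

For metal B (φ₁ = 2.84 eV):
KE₁ = E - φ₁ = 9.7472 - 2.84 = 6.9072 eV

For sample P (φ₂ = 4.25 eV):
KE₂ = E - φ₂ = 9.7472 - 4.25 = 5.4972 eV

Difference:
ΔKE = KE₁ - KE₂ = 6.9072 - 5.4972 = 1.4100 eV

Note: The difference equals the difference in work functions: 4.25 - 2.84 = 1.41 eV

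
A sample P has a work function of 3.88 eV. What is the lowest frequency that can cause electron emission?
9.3818e+14 Hz

The threshold frequency is when the photon energy equals the work function:
hf₀ = φ

Solving for f₀:
f₀ = φ/h = (3.88 eV × 1.602×10⁻¹⁹ J/eV) / (6.626×10⁻³⁴ J·s)
f₀ = 9.3818e+14 Hz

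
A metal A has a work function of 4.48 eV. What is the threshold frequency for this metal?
1.0833e+15 Hz

The threshold frequency is when the photon energy equals the work function:
hf₀ = φ

Solving for f₀:
f₀ = φ/h = (4.48 eV × 1.602×10⁻¹⁹ J/eV) / (6.626×10⁻³⁴ J·s)
f₀ = 1.0833e+15 Hz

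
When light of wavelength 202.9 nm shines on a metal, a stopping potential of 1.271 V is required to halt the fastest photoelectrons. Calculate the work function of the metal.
4.84 eV

The stopping potential gives the maximum kinetic energy: KE_max = eV_s = 1.271 eV

From Einstein's photoelectric equation: KE_max = hc/λ - φ
Rearranging: φ = hc/λ - KE_max

Calculate photon energy:
E_photon = hc/λ = (6.626×10⁻³⁴ J·s)(3×10⁸ m/s) / (202.9×10⁻⁹ m) = 6.1106 eV

Therefore:
φ = 6.1106 - 1.271 = 4.84 eV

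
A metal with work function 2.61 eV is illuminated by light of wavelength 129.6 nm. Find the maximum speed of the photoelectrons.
1.5643e+06 m/s

First, find the maximum kinetic energy:
E_photon = hc/λ = 9.5667 eV
KE_max = E_photon - φ = 9.5667 - 2.61 = 6.9567 eV

Convert to Joules: KE_max = 6.9567 × 1.602×10⁻¹⁹ J = 1.1146e-18 J

Then use KE = ½mv² to find velocity:
v = √(2·KE/m) = √(2 × 1.1146e-18 J / 9.109e-31 kg)
v = 1.5643e+06 m/s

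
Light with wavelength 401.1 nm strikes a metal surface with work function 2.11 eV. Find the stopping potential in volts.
0.9811 V

The stopping potential V_s satisfies: eV_s = KE_max

First, find KE_max using Einstein's equation:
E_photon = hc/λ = 3.0911 eV
KE_max = E_photon - φ = 3.0911 - 2.11 = 0.9811 eV

Since eV_s = KE_max:
V_s = KE_max/e = 0.9811 V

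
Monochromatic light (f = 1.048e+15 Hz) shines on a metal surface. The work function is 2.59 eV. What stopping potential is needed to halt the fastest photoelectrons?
1.7442 V

The stopping potential V_s satisfies: eV_s = KE_max

First, find KE_max using Einstein's equation:
E_photon = hf = (6.626×10⁻³⁴ J·s)(1.048e+15 Hz) = 4.3342 eV
KE_max = E_photon - φ = 4.3342 - 2.59 = 1.7442 eV

Since eV_s = KE_max:
V_s = KE_max/e = 1.7442 V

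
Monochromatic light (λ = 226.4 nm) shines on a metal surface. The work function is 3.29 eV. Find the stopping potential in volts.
2.1863 V

The stopping potential V_s satisfies: eV_s = KE_max

First, find KE_max using Einstein's equation:
E_photon = hc/λ = 5.4763 eV
KE_max = E_photon - φ = 5.4763 - 3.29 = 2.1863 eV

Since eV_s = KE_max:
V_s = KE_max/e = 2.1863 V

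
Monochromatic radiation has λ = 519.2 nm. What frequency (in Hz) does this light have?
5.7741e+14 Hz

Using the wave equation: c = fλ

Solving for frequency:
f = c/λ = (3×10⁸ m/s) / (519.2×10⁻⁹ m)
f = 5.7741e+14 Hz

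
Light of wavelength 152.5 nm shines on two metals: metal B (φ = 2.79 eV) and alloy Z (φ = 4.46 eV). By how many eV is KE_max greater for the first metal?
1.6700 eV

Using KE_max = hc/λ - φ for each metal:

Photon energy: E = hc/λ = 8.1301 eV

For metal B (φ₁ = 2.79 eV):
KE₁ = E - φ₁ = 8.1301 - 2.79 = 5.3401 eV

For alloy Z (φ₂ = 4.46 eV):
KE₂ = E - φ₂ = 8.1301 - 4.46 = 3.6701 eV

Difference:
ΔKE = KE₁ - KE₂ = 5.3401 - 3.6701 = 1.6700 eV

Note: The difference equals the difference in work functions: 4.46 - 2.79 = 1.67 eV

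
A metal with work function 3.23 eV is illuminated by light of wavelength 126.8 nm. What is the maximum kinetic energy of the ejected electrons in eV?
6.5479 eV

Using Einstein's photoelectric equation: KE_max = hf - φ = hc/λ - φ

First, calculate the photon energy:
E_photon = hc/λ = (6.626×10⁻³⁴ J·s)(3×10⁸ m/s) / (126.8×10⁻⁹ m)
E_photon = 9.7779 eV

Then, the maximum kinetic energy:
KE_max = E_photon - φ = 9.7779 eV - 3.23 eV = 6.5479 eV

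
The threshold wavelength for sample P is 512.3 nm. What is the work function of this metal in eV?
2.42 eV

At the threshold wavelength, photon energy equals work function:
φ = hc/λ₀

Calculating:
φ = (6.626×10⁻³⁴ J·s)(3×10⁸ m/s) / (512.3×10⁻⁹ m)
φ = 2.42 eV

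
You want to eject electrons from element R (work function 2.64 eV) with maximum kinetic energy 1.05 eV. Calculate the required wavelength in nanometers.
336.00 nm

From Einstein's equation: KE_max = hc/λ - φ

Rearranging for λ:
hc/λ = KE_max + φ
λ = hc/(KE_max + φ)

Required photon energy:
E_photon = KE_max + φ = 1.05 + 2.64 = 3.69 eV

Required wavelength:
λ = hc/E_photon = (6.626×10⁻³⁴)(3×10⁸) / (3.69 × 1.602×10⁻¹⁹)
λ = 336.00 nm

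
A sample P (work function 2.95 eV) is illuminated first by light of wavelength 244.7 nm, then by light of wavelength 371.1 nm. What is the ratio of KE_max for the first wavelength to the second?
5.4139

Using Einstein's equation: KE_max = hc/λ - φ

For λ₁ = 244.7 nm:
E₁ = hc/λ₁ = 5.0668 eV
KE₁ = E₁ - φ = 5.0668 - 2.95 = 2.1168 eV

For λ₂ = 371.1 nm:
E₂ = hc/λ₂ = 3.3410 eV
KE₂ = E₂ - φ = 3.3410 - 2.95 = 0.3910 eV

Ratio: KE₁/KE₂ = 2.1168/0.3910 = 5.4139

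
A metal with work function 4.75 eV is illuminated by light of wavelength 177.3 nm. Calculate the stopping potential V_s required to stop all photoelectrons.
2.2429 V

The stopping potential V_s satisfies: eV_s = KE_max

First, find KE_max using Einstein's equation:
E_photon = hc/λ = 6.9929 eV
KE_max = E_photon - φ = 6.9929 - 4.75 = 2.2429 eV

Since eV_s = KE_max:
V_s = KE_max/e = 2.2429 V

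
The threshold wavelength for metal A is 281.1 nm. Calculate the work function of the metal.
4.41 eV

At the threshold wavelength, photon energy equals work function:
φ = hc/λ₀

Calculating:
φ = (6.626×10⁻³⁴ J·s)(3×10⁸ m/s) / (281.1×10⁻⁹ m)
φ = 4.41 eV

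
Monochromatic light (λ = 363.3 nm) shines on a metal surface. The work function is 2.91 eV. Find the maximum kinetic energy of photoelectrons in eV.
0.5027 eV

Using Einstein's photoelectric equation: KE_max = hf - φ = hc/λ - φ

First, calculate the photon energy:
E_photon = hc/λ = (6.626×10⁻³⁴ J·s)(3×10⁸ m/s) / (363.3×10⁻⁹ m)
E_photon = 3.4127 eV

Then, the maximum kinetic energy:
KE_max = E_photon - φ = 3.4127 eV - 2.91 eV = 0.5027 eV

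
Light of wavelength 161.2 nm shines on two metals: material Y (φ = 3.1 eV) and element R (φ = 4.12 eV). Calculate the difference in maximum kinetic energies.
1.0200 eV

Using KE_max = hc/λ - φ for each metal:

Photon energy: E = hc/λ = 7.6913 eV

For material Y (φ₁ = 3.1 eV):
KE₁ = E - φ₁ = 7.6913 - 3.1 = 4.5913 eV

For element R (φ₂ = 4.12 eV):
KE₂ = E - φ₂ = 7.6913 - 4.12 = 3.5713 eV

Difference:
ΔKE = KE₁ - KE₂ = 4.5913 - 3.5713 = 1.0200 eV

Note: The difference equals the difference in work functions: 4.12 - 3.1 = 1.02 eV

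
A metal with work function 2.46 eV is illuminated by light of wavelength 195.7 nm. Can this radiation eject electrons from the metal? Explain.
Yes

For photoemission, the photon energy must exceed the work function.

Photon energy: E = hc/λ = 6.3354 eV
Work function: φ = 2.46 eV

Since E_photon (6.3354 eV) > φ (2.46 eV), photoemission WILL occur.
The threshold wavelength is λ₀ = hc/φ = 504.0 nm.
Since 195.7 nm < 504.0 nm, the light has sufficient energy.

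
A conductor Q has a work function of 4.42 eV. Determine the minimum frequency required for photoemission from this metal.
1.0688e+15 Hz

The threshold frequency is when the photon energy equals the work function:
hf₀ = φ

Solving for f₀:
f₀ = φ/h = (4.42 eV × 1.602×10⁻¹⁹ J/eV) / (6.626×10⁻³⁴ J·s)
f₀ = 1.0688e+15 Hz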